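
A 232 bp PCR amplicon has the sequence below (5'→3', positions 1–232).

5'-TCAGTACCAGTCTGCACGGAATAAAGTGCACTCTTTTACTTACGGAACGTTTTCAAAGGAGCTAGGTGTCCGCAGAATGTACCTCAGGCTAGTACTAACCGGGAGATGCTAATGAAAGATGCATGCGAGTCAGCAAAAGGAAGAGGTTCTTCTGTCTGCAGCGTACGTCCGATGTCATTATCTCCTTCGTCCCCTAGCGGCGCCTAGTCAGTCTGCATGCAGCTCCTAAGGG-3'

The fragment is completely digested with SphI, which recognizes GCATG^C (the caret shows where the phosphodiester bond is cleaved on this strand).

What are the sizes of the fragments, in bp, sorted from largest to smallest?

125, 94, 13 bp

SphI sites (GCATGC) start at positions 121, 215.
SphI cuts after base 5 of each site (before the last base), so after positions 125, 219.
Linear molecule, 2 cuts → 3 fragments:
  1–125 → 125 bp
  126–219 → 94 bp
  220–232 → 13 bp
Sorted largest to smallest: 125, 94, 13 bp.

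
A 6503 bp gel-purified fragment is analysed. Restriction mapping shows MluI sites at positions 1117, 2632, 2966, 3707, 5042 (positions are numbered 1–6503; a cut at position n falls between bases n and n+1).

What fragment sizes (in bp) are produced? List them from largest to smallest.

Linear molecule, 5 cuts → 6 fragments:
  1117 − 0 = 1117 bp
  2632 − 1117 = 1515 bp
  2966 − 2632 = 334 bp
  3707 − 2966 = 741 bp
  5042 − 3707 = 1335 bp
  6503 − 5042 = 1461 bp
Sorted largest to smallest: 1515, 1461, 1335, 1117, 741, 334 bp.

1515, 1461, 1335, 1117, 741, 334 bp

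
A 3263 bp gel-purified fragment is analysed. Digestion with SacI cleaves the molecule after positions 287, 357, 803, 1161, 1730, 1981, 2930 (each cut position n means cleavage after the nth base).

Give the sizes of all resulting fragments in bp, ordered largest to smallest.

949, 569, 446, 358, 333, 287, 251, 70 bp

Linear molecule, 7 cuts → 8 fragments:
  287 − 0 = 287 bp
  357 − 287 = 70 bp
  803 − 357 = 446 bp
  1161 − 803 = 358 bp
  1730 − 1161 = 569 bp
  1981 − 1730 = 251 bp
  2930 − 1981 = 949 bp
  3263 − 2930 = 333 bp
Sorted largest to smallest: 949, 569, 446, 358, 333, 287, 251, 70 bp.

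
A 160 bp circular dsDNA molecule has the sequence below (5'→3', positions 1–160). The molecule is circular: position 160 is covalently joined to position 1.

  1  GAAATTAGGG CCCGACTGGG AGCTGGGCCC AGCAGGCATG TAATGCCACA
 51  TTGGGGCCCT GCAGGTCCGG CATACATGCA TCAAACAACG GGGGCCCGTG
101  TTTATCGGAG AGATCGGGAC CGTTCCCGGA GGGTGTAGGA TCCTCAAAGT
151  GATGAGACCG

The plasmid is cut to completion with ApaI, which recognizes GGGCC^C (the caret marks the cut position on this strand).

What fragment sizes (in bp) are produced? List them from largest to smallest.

ApaI sites (GGGCCC) start at positions 8, 25, 54, 92.
ApaI cuts after base 5 of each site (before the last base), so after positions 12, 29, 58, 96.
Circular molecule, 4 cuts → 4 fragments:
  13–29 → 17 bp
  30–58 → 29 bp
  59–96 → 38 bp
  97–160 then 1–12 → 64 + 12 = 76 bp
Sorted largest to smallest: 76, 38, 29, 17 bp.

76, 38, 29, 17 bp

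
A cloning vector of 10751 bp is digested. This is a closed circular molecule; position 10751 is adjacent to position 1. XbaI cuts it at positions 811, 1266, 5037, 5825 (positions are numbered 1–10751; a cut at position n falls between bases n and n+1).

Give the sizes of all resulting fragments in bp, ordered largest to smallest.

5737, 3771, 788, 455 bp

Circular molecule, 4 cuts → 4 fragments:
  1266 − 811 = 455 bp
  5037 − 1266 = 3771 bp
  5825 − 5037 = 788 bp
  wrap: 10751 − 5825 + 811 = 5737 bp
Sorted largest to smallest: 5737, 3771, 788, 455 bp.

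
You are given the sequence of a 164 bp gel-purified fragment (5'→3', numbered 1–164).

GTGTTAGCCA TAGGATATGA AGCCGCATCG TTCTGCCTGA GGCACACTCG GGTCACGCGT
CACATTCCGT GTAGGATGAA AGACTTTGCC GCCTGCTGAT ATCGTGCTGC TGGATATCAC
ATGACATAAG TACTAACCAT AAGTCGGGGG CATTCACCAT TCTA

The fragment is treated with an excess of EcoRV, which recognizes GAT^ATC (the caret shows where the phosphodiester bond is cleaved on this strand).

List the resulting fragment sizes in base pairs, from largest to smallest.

100, 49, 15 bp

EcoRV sites (GATATC) start at positions 98, 113.
EcoRV cuts after base 3 of each site, so after positions 100, 115.
Linear molecule, 2 cuts → 3 fragments:
  1–100 → 100 bp
  101–115 → 15 bp
  116–164 → 49 bp
Sorted largest to smallest: 100, 49, 15 bp.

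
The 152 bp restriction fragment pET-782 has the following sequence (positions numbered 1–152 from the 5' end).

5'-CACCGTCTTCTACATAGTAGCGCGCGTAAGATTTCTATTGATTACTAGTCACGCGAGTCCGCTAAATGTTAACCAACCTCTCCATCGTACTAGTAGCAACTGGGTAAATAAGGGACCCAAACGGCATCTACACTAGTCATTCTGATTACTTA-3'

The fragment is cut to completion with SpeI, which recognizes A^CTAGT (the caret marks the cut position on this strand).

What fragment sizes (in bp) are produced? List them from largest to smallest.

45, 44, 43, 20 bp

SpeI sites (ACTAGT) start at positions 44, 89, 132.
SpeI cuts after the first base of each site, so after positions 44, 89, 132.
Linear molecule, 3 cuts → 4 fragments:
  1–44 → 44 bp
  45–89 → 45 bp
  90–132 → 43 bp
  133–152 → 20 bp
Sorted largest to smallest: 45, 44, 43, 20 bp.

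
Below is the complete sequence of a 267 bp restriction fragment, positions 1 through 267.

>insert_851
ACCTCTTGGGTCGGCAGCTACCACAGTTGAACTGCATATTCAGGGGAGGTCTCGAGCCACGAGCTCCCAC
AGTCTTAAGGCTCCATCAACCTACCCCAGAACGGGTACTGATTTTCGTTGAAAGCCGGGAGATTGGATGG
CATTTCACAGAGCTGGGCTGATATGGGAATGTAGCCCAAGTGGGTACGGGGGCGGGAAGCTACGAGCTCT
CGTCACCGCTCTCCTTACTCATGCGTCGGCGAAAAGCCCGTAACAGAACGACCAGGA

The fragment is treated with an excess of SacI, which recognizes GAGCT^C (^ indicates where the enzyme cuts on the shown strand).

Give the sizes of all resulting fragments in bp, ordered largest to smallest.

SacI sites (GAGCTC) start at positions 61, 204.
SacI cuts after base 5 of each site (before the last base), so after positions 65, 208.
Linear molecule, 2 cuts → 3 fragments:
  1–65 → 65 bp
  66–208 → 143 bp
  209–267 → 59 bp
Sorted largest to smallest: 143, 65, 59 bp.

143, 65, 59 bp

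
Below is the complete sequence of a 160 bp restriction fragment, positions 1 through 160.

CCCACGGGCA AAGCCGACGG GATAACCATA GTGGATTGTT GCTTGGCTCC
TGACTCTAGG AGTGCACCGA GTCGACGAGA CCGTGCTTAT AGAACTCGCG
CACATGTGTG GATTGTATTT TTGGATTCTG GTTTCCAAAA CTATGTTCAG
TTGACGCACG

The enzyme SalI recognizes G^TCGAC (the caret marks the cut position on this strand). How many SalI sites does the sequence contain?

1

GTCGAC occurs starting at position 71.
SalI cuts at 1 site.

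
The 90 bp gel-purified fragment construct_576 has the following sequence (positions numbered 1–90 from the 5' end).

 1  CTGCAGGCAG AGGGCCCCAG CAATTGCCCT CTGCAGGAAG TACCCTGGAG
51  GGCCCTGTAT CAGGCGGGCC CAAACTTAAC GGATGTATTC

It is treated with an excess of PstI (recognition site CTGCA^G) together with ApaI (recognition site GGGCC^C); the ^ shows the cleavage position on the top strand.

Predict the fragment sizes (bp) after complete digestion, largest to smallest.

20, 19, 19, 16, 11, 5 bp

PstI sites (CTGCAG) start at positions 1, 31.
PstI cuts after base 5 of each site (before the last base), so after positions 5, 35.
ApaI sites (GGGCCC) start at positions 12, 50, 66.
ApaI cuts after base 5 of each site (before the last base), so after positions 16, 54, 70.
Combined cut positions: 5, 16, 35, 54, 70.
Linear molecule, 5 cuts → 6 fragments:
  1–5 → 5 bp
  6–16 → 11 bp
  17–35 → 19 bp
  36–54 → 19 bp
  55–70 → 16 bp
  71–90 → 20 bp
Sorted largest to smallest: 20, 19, 19, 16, 11, 5 bp.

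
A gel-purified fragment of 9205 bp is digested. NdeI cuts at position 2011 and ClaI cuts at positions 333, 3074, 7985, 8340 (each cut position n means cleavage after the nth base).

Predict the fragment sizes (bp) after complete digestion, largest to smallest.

4911, 1678, 1063, 865, 355, 333 bp

Combined cut positions (sorted): 333, 2011, 3074, 7985, 8340.
Linear molecule, 5 cuts → 6 fragments:
  333 − 0 = 333 bp
  2011 − 333 = 1678 bp
  3074 − 2011 = 1063 bp
  7985 − 3074 = 4911 bp
  8340 − 7985 = 355 bp
  9205 − 8340 = 865 bp
Sorted largest to smallest: 4911, 1678, 1063, 865, 355, 333 bp.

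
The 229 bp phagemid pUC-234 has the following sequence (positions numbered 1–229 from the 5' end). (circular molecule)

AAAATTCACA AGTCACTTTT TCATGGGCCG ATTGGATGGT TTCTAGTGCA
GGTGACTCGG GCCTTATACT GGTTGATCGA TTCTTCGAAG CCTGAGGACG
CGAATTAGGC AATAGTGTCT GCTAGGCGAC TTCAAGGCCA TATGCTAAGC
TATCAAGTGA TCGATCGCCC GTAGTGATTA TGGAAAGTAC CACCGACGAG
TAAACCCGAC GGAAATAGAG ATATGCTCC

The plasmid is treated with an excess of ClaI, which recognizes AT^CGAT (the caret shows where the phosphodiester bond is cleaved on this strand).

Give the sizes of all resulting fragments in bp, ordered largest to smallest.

145, 84 bp

ClaI sites (ATCGAT) start at positions 76, 160.
ClaI cuts after base 2 of each site, so after positions 77, 161.
Circular molecule, 2 cuts → 2 fragments:
  78–161 → 84 bp
  162–229 then 1–77 → 68 + 77 = 145 bp
Sorted largest to smallest: 145, 84 bp.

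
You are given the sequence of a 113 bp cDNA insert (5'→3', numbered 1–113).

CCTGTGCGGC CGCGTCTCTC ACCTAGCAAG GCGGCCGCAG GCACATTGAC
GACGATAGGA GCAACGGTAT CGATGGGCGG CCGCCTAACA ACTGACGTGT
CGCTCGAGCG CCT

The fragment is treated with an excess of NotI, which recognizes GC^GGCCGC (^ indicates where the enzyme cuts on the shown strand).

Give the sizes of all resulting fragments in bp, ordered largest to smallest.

46, 35, 25, 7 bp

NotI sites (GCGGCCGC) start at positions 6, 31, 77.
NotI cuts after base 2 of each site, so after positions 7, 32, 78.
Linear molecule, 3 cuts → 4 fragments:
  1–7 → 7 bp
  8–32 → 25 bp
  33–78 → 46 bp
  79–113 → 35 bp
Sorted largest to smallest: 46, 35, 25, 7 bp.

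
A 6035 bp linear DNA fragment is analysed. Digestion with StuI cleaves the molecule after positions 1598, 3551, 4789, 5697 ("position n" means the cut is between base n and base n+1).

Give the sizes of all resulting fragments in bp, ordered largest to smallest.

Linear molecule, 4 cuts → 5 fragments:
  1598 − 0 = 1598 bp
  3551 − 1598 = 1953 bp
  4789 − 3551 = 1238 bp
  5697 − 4789 = 908 bp
  6035 − 5697 = 338 bp
Sorted largest to smallest: 1953, 1598, 1238, 908, 338 bp.

1953, 1598, 1238, 908, 338 bp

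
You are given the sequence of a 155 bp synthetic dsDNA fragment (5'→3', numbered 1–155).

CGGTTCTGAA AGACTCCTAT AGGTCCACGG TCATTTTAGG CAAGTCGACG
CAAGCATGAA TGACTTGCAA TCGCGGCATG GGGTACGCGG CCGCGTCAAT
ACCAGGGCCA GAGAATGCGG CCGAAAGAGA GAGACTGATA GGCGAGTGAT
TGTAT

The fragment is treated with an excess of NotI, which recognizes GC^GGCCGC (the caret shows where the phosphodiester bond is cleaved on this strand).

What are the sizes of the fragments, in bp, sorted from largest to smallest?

The NotI site (GCGGCCGC) starts at position 87.
NotI cuts after base 2 of each site, so after position 88.
Linear molecule, 1 cut → 2 fragments:
  1–88 → 88 bp
  89–155 → 67 bp
Sorted largest to smallest: 88, 67 bp.

88, 67 bp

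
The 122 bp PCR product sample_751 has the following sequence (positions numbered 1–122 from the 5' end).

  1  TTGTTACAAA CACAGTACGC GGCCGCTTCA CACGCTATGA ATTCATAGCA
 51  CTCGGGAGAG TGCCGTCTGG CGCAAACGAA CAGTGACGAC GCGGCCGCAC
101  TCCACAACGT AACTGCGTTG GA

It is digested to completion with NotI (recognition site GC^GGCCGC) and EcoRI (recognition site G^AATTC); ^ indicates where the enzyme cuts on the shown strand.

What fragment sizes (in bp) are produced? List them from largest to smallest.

NotI sites (GCGGCCGC) start at positions 19, 91.
NotI cuts after base 2 of each site, so after positions 20, 92.
The EcoRI site (GAATTC) starts at position 39.
EcoRI cuts after the first base of each site, so after position 39.
Combined cut positions: 20, 39, 92.
Linear molecule, 3 cuts → 4 fragments:
  1–20 → 20 bp
  21–39 → 19 bp
  40–92 → 53 bp
  93–122 → 30 bp
Sorted largest to smallest: 53, 30, 20, 19 bp.

53, 30, 20, 19 bp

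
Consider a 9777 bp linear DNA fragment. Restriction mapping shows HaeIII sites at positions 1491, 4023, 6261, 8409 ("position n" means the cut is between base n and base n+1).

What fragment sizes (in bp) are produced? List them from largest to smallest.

2532, 2238, 2148, 1491, 1368 bp

Linear molecule, 4 cuts → 5 fragments:
  1491 − 0 = 1491 bp
  4023 − 1491 = 2532 bp
  6261 − 4023 = 2238 bp
  8409 − 6261 = 2148 bp
  9777 − 8409 = 1368 bp
Sorted largest to smallest: 2532, 2238, 2148, 1491, 1368 bp.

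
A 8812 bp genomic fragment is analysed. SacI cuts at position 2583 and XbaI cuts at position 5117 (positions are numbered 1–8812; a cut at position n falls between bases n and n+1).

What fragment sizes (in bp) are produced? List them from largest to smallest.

Combined cut positions (sorted): 2583, 5117.
Linear molecule, 2 cuts → 3 fragments:
  2583 − 0 = 2583 bp
  5117 − 2583 = 2534 bp
  8812 − 5117 = 3695 bp
Sorted largest to smallest: 3695, 2583, 2534 bp.

3695, 2583, 2534 bp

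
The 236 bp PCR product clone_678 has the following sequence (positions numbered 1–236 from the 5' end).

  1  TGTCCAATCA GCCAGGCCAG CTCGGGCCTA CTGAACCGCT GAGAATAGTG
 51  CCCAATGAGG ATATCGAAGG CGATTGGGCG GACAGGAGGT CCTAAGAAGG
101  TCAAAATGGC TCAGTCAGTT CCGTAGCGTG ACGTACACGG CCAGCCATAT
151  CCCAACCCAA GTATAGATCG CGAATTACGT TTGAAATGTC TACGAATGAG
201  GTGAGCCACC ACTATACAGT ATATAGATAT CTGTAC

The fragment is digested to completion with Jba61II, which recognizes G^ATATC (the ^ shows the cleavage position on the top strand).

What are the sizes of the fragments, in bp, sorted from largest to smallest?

166, 60, 10 bp

Jba61II sites (GATATC) start at positions 60, 226.
Jba61II cuts after the first base of each site, so after positions 60, 226.
Linear molecule, 2 cuts → 3 fragments:
  1–60 → 60 bp
  61–226 → 166 bp
  227–236 → 10 bp
Sorted largest to smallest: 166, 60, 10 bp.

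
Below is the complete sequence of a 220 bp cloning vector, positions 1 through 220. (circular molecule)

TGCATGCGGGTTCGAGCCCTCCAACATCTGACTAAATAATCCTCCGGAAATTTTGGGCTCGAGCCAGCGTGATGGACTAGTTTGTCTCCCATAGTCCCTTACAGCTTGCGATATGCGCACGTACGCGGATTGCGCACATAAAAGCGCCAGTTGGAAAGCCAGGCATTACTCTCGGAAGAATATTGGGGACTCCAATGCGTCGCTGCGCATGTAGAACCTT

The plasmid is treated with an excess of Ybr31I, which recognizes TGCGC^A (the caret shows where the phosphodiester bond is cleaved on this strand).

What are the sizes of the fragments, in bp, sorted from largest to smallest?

130, 73, 17 bp

Ybr31I sites (TGCGCA) start at positions 114, 131, 204.
Ybr31I cuts after base 5 of each site (before the last base), so after positions 118, 135, 208.
Circular molecule, 3 cuts → 3 fragments:
  119–135 → 17 bp
  136–208 → 73 bp
  209–220 then 1–118 → 12 + 118 = 130 bp
Sorted largest to smallest: 130, 73, 17 bp.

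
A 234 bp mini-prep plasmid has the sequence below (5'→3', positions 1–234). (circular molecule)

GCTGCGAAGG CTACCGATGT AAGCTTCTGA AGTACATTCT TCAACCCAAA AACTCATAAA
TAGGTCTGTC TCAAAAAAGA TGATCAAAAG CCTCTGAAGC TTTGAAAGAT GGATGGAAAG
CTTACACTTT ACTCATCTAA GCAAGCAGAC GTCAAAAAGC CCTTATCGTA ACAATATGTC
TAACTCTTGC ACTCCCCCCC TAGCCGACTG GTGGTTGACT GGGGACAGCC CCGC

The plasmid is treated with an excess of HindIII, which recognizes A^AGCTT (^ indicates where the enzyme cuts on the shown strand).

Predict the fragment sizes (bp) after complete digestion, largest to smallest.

HindIII sites (AAGCTT) start at positions 21, 97, 118.
HindIII cuts after the first base of each site, so after positions 21, 97, 118.
Circular molecule, 3 cuts → 3 fragments:
  22–97 → 76 bp
  98–118 → 21 bp
  119–234 then 1–21 → 116 + 21 = 137 bp
Sorted largest to smallest: 137, 76, 21 bp.

137, 76, 21 bp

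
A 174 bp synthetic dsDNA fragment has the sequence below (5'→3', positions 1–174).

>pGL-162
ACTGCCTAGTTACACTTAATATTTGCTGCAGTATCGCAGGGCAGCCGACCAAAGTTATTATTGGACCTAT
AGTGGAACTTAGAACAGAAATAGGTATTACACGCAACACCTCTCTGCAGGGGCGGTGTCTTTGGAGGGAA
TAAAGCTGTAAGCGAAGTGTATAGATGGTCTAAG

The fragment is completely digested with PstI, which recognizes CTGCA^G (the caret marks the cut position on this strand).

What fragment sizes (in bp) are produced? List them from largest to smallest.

88, 56, 30 bp

PstI sites (CTGCAG) start at positions 26, 114.
PstI cuts after base 5 of each site (before the last base), so after positions 30, 118.
Linear molecule, 2 cuts → 3 fragments:
  1–30 → 30 bp
  31–118 → 88 bp
  119–174 → 56 bp
Sorted largest to smallest: 88, 56, 30 bp.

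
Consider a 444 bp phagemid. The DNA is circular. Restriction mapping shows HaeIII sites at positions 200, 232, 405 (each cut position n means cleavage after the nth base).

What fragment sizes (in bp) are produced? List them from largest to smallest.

239, 173, 32 bp

Circular molecule, 3 cuts → 3 fragments:
  232 − 200 = 32 bp
  405 − 232 = 173 bp
  wrap: 444 − 405 + 200 = 239 bp
Sorted largest to smallest: 239, 173, 32 bp.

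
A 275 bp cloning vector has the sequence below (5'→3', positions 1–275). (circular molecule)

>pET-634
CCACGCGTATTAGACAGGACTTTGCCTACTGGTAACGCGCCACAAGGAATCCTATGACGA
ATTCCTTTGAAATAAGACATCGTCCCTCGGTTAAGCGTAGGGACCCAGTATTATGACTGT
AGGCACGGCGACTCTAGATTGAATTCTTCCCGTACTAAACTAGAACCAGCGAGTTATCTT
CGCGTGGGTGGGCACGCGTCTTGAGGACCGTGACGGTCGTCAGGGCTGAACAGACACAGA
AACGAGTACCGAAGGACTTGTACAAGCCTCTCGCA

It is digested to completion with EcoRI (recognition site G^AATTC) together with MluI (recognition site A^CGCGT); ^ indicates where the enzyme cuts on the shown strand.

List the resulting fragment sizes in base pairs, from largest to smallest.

84, 82, 56, 53 bp

EcoRI sites (GAATTC) start at positions 59, 141.
EcoRI cuts after the first base of each site, so after positions 59, 141.
MluI sites (ACGCGT) start at positions 3, 194.
MluI cuts after the first base of each site, so after positions 3, 194.
Combined cut positions: 3, 59, 141, 194.
Circular molecule, 4 cuts → 4 fragments:
  4–59 → 56 bp
  60–141 → 82 bp
  142–194 → 53 bp
  195–275 then 1–3 → 81 + 3 = 84 bp
Sorted largest to smallest: 84, 82, 56, 53 bp.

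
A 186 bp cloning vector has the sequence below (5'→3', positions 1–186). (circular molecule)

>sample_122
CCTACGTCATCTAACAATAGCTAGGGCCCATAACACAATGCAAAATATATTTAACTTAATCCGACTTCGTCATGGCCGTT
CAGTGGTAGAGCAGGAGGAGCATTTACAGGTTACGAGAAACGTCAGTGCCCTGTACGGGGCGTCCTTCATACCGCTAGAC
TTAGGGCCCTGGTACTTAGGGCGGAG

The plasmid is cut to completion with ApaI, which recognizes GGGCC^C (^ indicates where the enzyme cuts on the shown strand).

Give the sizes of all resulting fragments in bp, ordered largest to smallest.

140, 46 bp

ApaI sites (GGGCCC) start at positions 24, 164.
ApaI cuts after base 5 of each site (before the last base), so after positions 28, 168.
Circular molecule, 2 cuts → 2 fragments:
  29–168 → 140 bp
  169–186 then 1–28 → 18 + 28 = 46 bp
Sorted largest to smallest: 140, 46 bp.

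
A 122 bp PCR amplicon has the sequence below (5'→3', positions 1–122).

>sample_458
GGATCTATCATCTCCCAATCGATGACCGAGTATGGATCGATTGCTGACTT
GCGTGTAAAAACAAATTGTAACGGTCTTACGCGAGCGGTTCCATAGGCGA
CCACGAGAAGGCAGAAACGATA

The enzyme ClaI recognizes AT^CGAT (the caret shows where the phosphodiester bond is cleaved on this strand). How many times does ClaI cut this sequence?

ATCGAT occurs starting at positions 18, 36.
ClaI cuts at 2 sites.

2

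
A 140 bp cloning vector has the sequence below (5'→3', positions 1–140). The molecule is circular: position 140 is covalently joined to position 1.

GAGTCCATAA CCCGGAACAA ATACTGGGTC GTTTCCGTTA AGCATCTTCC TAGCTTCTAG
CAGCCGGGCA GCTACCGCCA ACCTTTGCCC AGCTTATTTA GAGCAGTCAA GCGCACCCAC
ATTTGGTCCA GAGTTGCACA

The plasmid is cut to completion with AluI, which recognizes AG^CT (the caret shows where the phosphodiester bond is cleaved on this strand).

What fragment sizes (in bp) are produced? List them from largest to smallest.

AluI sites (AGCT) start at positions 52, 70, 91.
AluI cuts after base 2 of each site, so after positions 53, 71, 92.
Circular molecule, 3 cuts → 3 fragments:
  54–71 → 18 bp
  72–92 → 21 bp
  93–140 then 1–53 → 48 + 53 = 101 bp
Sorted largest to smallest: 101, 21, 18 bp.

101, 21, 18 bp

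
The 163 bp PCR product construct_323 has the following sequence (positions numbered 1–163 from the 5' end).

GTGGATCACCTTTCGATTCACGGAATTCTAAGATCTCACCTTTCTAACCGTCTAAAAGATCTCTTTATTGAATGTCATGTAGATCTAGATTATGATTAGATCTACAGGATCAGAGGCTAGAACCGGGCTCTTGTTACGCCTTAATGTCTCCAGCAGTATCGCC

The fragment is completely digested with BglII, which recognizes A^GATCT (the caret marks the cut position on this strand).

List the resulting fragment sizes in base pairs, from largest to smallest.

65, 31, 26, 24, 17 bp

BglII sites (AGATCT) start at positions 31, 57, 81, 98.
BglII cuts after the first base of each site, so after positions 31, 57, 81, 98.
Linear molecule, 4 cuts → 5 fragments:
  1–31 → 31 bp
  32–57 → 26 bp
  58–81 → 24 bp
  82–98 → 17 bp
  99–163 → 65 bp
Sorted largest to smallest: 65, 31, 26, 24, 17 bp.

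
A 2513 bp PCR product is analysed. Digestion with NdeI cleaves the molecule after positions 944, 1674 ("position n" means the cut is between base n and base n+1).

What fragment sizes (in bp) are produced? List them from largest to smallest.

944, 839, 730 bp

Linear molecule, 2 cuts → 3 fragments:
  944 − 0 = 944 bp
  1674 − 944 = 730 bp
  2513 − 1674 = 839 bp
Sorted largest to smallest: 944, 839, 730 bp.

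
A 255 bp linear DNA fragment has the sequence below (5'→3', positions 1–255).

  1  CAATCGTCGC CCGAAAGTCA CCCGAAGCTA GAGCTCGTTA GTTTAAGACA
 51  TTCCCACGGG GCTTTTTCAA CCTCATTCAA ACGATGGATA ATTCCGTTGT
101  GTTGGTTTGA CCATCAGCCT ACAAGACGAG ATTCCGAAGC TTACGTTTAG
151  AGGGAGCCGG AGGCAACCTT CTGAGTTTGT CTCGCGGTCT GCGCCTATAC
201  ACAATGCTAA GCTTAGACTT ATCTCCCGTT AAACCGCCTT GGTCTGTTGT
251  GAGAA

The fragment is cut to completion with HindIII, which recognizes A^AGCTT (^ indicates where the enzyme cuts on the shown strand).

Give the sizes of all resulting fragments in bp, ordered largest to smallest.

137, 72, 46 bp

HindIII sites (AAGCTT) start at positions 137, 209.
HindIII cuts after the first base of each site, so after positions 137, 209.
Linear molecule, 2 cuts → 3 fragments:
  1–137 → 137 bp
  138–209 → 72 bp
  210–255 → 46 bp
Sorted largest to smallest: 137, 72, 46 bp.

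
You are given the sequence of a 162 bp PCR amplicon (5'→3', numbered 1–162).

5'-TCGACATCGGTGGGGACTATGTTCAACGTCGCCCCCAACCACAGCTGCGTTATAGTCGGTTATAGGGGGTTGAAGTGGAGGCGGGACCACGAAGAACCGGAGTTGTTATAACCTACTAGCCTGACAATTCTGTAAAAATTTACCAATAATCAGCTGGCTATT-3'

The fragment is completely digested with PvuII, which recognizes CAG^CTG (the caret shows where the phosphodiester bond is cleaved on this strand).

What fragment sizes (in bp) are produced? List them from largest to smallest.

109, 44, 9 bp

PvuII sites (CAGCTG) start at positions 42, 151.
PvuII cuts after base 3 of each site, so after positions 44, 153.
Linear molecule, 2 cuts → 3 fragments:
  1–44 → 44 bp
  45–153 → 109 bp
  154–162 → 9 bp
Sorted largest to smallest: 109, 44, 9 bp.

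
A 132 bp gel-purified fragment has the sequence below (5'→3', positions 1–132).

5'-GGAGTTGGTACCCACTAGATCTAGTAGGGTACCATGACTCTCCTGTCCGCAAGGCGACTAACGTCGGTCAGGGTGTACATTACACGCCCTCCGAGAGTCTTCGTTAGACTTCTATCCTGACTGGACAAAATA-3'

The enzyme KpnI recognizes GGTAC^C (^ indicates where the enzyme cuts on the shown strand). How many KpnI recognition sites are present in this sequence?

2

GGTACC occurs starting at positions 7, 28.
KpnI cuts at 2 sites.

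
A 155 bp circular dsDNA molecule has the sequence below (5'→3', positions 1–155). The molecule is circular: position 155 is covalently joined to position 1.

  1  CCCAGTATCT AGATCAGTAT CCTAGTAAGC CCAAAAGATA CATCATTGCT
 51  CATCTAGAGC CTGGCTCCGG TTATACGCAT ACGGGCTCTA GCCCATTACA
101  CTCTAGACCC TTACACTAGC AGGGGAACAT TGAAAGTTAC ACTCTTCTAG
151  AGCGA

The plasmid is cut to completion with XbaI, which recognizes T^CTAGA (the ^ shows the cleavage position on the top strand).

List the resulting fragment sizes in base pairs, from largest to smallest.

XbaI sites (TCTAGA) start at positions 8, 53, 102, 146.
XbaI cuts after the first base of each site, so after positions 8, 53, 102, 146.
Circular molecule, 4 cuts → 4 fragments:
  9–53 → 45 bp
  54–102 → 49 bp
  103–146 → 44 bp
  147–155 then 1–8 → 9 + 8 = 17 bp
Sorted largest to smallest: 49, 45, 44, 17 bp.

49, 45, 44, 17 bp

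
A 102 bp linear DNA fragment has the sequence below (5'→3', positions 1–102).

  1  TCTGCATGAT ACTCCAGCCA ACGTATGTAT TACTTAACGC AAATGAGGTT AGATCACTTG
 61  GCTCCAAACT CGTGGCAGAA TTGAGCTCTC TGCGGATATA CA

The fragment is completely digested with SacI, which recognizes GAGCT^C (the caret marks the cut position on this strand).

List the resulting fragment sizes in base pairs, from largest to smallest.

The SacI site (GAGCTC) starts at position 83.
SacI cuts after base 5 of each site (before the last base), so after position 87.
Linear molecule, 1 cut → 2 fragments:
  1–87 → 87 bp
  88–102 → 15 bp
Sorted largest to smallest: 87, 15 bp.

87, 15 bp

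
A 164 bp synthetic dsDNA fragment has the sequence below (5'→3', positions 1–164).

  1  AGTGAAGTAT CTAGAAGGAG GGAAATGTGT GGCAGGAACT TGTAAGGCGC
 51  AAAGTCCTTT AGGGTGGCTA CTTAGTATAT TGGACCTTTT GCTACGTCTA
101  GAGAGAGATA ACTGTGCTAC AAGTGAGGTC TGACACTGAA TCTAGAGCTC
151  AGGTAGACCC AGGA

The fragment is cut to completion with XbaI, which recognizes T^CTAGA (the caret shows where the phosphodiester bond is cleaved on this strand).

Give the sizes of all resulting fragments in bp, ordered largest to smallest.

87, 44, 23, 10 bp

XbaI sites (TCTAGA) start at positions 10, 97, 141.
XbaI cuts after the first base of each site, so after positions 10, 97, 141.
Linear molecule, 3 cuts → 4 fragments:
  1–10 → 10 bp
  11–97 → 87 bp
  98–141 → 44 bp
  142–164 → 23 bp
Sorted largest to smallest: 87, 44, 23, 10 bp.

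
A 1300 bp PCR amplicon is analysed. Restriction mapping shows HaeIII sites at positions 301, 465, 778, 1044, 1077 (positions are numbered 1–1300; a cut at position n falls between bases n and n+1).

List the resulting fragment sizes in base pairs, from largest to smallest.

Linear molecule, 5 cuts → 6 fragments:
  301 − 0 = 301 bp
  465 − 301 = 164 bp
  778 − 465 = 313 bp
  1044 − 778 = 266 bp
  1077 − 1044 = 33 bp
  1300 − 1077 = 223 bp
Sorted largest to smallest: 313, 301, 266, 223, 164, 33 bp.

313, 301, 266, 223, 164, 33 bp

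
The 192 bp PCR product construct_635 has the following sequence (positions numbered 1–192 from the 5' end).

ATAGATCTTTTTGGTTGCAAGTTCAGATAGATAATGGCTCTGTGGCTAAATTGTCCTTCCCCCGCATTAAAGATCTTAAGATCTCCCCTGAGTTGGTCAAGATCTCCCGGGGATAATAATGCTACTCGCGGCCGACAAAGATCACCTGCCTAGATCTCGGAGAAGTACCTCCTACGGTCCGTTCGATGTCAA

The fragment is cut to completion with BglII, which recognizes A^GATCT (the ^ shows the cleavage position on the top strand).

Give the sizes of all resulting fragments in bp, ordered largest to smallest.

BglII sites (AGATCT) start at positions 3, 71, 79, 100, 152.
BglII cuts after the first base of each site, so after positions 3, 71, 79, 100, 152.
Linear molecule, 5 cuts → 6 fragments:
  1–3 → 3 bp
  4–71 → 68 bp
  72–79 → 8 bp
  80–100 → 21 bp
  101–152 → 52 bp
  153–192 → 40 bp
Sorted largest to smallest: 68, 52, 40, 21, 8, 3 bp.

68, 52, 40, 21, 8, 3 bp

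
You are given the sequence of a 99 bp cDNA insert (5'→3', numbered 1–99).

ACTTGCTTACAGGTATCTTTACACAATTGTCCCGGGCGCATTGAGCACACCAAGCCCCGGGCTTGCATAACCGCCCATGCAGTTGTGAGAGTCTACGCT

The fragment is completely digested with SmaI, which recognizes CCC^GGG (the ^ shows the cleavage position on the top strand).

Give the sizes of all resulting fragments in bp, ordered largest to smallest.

41, 33, 25 bp

SmaI sites (CCCGGG) start at positions 31, 56.
SmaI cuts after base 3 of each site, so after positions 33, 58.
Linear molecule, 2 cuts → 3 fragments:
  1–33 → 33 bp
  34–58 → 25 bp
  59–99 → 41 bp
Sorted largest to smallest: 41, 33, 25 bp.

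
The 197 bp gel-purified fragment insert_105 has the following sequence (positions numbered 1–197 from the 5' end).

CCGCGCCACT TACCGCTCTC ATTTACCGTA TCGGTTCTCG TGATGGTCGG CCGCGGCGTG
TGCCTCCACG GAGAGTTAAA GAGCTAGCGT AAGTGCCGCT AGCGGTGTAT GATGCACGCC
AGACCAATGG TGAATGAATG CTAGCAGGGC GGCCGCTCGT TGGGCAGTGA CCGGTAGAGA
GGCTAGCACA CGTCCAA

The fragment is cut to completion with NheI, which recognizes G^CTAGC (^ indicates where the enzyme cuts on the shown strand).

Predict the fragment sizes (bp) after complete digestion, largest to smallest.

83, 42, 42, 15, 15 bp

NheI sites (GCTAGC) start at positions 83, 98, 140, 182.
NheI cuts after the first base of each site, so after positions 83, 98, 140, 182.
Linear molecule, 4 cuts → 5 fragments:
  1–83 → 83 bp
  84–98 → 15 bp
  99–140 → 42 bp
  141–182 → 42 bp
  183–197 → 15 bp
Sorted largest to smallest: 83, 42, 42, 15, 15 bp.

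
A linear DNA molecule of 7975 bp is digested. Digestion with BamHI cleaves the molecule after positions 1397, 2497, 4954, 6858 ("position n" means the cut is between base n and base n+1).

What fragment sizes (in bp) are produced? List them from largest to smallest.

Linear molecule, 4 cuts → 5 fragments:
  1397 − 0 = 1397 bp
  2497 − 1397 = 1100 bp
  4954 − 2497 = 2457 bp
  6858 − 4954 = 1904 bp
  7975 − 6858 = 1117 bp
Sorted largest to smallest: 2457, 1904, 1397, 1117, 1100 bp.

2457, 1904, 1397, 1117, 1100 bp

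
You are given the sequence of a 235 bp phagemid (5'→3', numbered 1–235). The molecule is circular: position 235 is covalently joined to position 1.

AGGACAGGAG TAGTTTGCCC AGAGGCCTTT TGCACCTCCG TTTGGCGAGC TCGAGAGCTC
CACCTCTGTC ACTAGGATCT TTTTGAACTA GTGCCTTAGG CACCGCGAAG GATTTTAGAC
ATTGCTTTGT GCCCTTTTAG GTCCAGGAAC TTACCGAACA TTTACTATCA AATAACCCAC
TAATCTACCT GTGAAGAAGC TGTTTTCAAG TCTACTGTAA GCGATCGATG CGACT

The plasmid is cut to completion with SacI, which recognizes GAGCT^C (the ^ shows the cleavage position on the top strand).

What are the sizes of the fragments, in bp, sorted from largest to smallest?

227, 8 bp

SacI sites (GAGCTC) start at positions 47, 55.
SacI cuts after base 5 of each site (before the last base), so after positions 51, 59.
Circular molecule, 2 cuts → 2 fragments:
  52–59 → 8 bp
  60–235 then 1–51 → 176 + 51 = 227 bp
Sorted largest to smallest: 227, 8 bp.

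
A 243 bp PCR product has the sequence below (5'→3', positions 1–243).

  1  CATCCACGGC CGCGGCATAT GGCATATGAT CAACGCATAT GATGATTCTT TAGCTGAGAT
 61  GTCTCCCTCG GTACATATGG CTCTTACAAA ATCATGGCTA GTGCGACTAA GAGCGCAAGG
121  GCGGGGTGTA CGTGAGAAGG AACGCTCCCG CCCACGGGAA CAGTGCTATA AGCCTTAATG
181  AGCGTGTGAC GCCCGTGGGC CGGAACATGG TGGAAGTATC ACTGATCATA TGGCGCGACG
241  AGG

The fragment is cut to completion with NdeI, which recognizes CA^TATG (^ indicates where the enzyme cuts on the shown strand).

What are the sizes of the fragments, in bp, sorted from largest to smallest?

153, 38, 17, 15, 13, 7 bp

NdeI sites (CATATG) start at positions 16, 23, 36, 74, 227.
NdeI cuts after base 2 of each site, so after positions 17, 24, 37, 75, 228.
Linear molecule, 5 cuts → 6 fragments:
  1–17 → 17 bp
  18–24 → 7 bp
  25–37 → 13 bp
  38–75 → 38 bp
  76–228 → 153 bp
  229–243 → 15 bp
Sorted largest to smallest: 153, 38, 17, 15, 13, 7 bp.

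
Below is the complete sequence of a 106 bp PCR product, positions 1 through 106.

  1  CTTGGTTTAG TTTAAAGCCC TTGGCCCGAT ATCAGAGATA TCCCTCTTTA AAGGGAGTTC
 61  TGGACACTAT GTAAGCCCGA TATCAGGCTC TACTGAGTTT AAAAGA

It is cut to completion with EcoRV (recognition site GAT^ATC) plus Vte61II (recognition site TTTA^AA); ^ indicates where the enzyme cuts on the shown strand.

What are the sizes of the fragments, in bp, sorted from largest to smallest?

EcoRV sites (GATATC) start at positions 28, 37, 79.
EcoRV cuts after base 3 of each site, so after positions 30, 39, 81.
Vte61II sites (TTTAAA) start at positions 11, 47, 98.
Vte61II cuts after base 4 of each site, so after positions 14, 50, 101.
Combined cut positions: 14, 30, 39, 50, 81, 101.
Linear molecule, 6 cuts → 7 fragments:
  1–14 → 14 bp
  15–30 → 16 bp
  31–39 → 9 bp
  40–50 → 11 bp
  51–81 → 31 bp
  82–101 → 20 bp
  102–106 → 5 bp
Sorted largest to smallest: 31, 20, 16, 14, 11, 9, 5 bp.

31, 20, 16, 14, 11, 9, 5 bp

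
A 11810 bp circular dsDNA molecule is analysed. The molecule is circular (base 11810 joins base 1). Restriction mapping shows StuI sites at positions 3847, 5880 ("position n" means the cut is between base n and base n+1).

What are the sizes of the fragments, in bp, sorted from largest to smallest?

9777, 2033 bp

Circular molecule, 2 cuts → 2 fragments:
  5880 − 3847 = 2033 bp
  wrap: 11810 − 5880 + 3847 = 9777 bp
Sorted largest to smallest: 9777, 2033 bp.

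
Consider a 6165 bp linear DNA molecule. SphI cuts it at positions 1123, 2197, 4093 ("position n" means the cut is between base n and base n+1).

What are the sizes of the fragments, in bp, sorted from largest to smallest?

Linear molecule, 3 cuts → 4 fragments:
  1123 − 0 = 1123 bp
  2197 − 1123 = 1074 bp
  4093 − 2197 = 1896 bp
  6165 − 4093 = 2072 bp
Sorted largest to smallest: 2072, 1896, 1123, 1074 bp.

2072, 1896, 1123, 1074 bp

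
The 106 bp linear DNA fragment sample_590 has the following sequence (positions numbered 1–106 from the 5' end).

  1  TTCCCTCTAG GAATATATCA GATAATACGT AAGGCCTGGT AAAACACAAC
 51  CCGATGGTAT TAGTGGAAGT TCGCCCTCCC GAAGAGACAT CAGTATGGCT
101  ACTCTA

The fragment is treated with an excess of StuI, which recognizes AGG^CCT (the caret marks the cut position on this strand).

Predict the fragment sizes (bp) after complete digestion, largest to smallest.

72, 34 bp

The StuI site (AGGCCT) starts at position 32.
StuI cuts after base 3 of each site, so after position 34.
Linear molecule, 1 cut → 2 fragments:
  1–34 → 34 bp
  35–106 → 72 bp
Sorted largest to smallest: 72, 34 bp.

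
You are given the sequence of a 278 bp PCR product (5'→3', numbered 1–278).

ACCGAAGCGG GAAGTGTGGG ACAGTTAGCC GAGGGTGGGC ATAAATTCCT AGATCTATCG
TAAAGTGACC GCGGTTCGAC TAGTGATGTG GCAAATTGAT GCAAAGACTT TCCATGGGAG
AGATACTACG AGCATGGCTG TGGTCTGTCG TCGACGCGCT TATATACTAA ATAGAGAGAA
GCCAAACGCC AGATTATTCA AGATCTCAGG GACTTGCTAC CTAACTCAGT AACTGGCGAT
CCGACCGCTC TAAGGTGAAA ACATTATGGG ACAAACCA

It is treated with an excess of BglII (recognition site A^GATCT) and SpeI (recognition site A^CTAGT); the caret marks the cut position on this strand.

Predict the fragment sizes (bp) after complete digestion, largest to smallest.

122, 77, 51, 28 bp

BglII sites (AGATCT) start at positions 51, 201.
BglII cuts after the first base of each site, so after positions 51, 201.
The SpeI site (ACTAGT) starts at position 79.
SpeI cuts after the first base of each site, so after position 79.
Combined cut positions: 51, 79, 201.
Linear molecule, 3 cuts → 4 fragments:
  1–51 → 51 bp
  52–79 → 28 bp
  80–201 → 122 bp
  202–278 → 77 bp
Sorted largest to smallest: 122, 77, 51, 28 bp.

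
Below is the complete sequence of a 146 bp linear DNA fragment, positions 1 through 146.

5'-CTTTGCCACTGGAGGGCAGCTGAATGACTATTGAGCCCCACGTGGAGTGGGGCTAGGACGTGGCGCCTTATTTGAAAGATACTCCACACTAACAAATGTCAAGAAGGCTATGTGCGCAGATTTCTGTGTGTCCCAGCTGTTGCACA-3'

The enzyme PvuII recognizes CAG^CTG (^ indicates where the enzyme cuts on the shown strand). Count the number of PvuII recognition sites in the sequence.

CAGCTG occurs starting at positions 17, 134.
PvuII cuts at 2 sites.

2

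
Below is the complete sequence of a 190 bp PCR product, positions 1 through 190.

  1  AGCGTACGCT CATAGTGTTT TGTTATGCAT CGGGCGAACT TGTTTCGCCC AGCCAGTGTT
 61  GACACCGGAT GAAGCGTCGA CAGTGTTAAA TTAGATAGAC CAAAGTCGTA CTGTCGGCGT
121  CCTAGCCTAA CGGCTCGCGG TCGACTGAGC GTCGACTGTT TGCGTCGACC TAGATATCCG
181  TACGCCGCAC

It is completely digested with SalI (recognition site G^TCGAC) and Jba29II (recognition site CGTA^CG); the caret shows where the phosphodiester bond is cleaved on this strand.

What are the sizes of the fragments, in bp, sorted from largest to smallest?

SalI sites (GTCGAC) start at positions 76, 140, 151, 164.
SalI cuts after the first base of each site, so after positions 76, 140, 151, 164.
Jba29II sites (CGTACG) start at positions 3, 179.
Jba29II cuts after base 4 of each site, so after positions 6, 182.
Combined cut positions: 6, 76, 140, 151, 164, 182.
Linear molecule, 6 cuts → 7 fragments:
  1–6 → 6 bp
  7–76 → 70 bp
  77–140 → 64 bp
  141–151 → 11 bp
  152–164 → 13 bp
  165–182 → 18 bp
  183–190 → 8 bp
Sorted largest to smallest: 70, 64, 18, 13, 11, 8, 6 bp.

70, 64, 18, 13, 11, 8, 6 bp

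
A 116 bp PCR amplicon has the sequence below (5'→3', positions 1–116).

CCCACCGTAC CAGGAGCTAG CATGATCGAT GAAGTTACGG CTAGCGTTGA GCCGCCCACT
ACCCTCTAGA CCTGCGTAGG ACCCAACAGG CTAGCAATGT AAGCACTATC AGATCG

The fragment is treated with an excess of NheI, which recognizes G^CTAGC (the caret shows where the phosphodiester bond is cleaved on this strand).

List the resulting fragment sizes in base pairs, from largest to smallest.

NheI sites (GCTAGC) start at positions 16, 40, 90.
NheI cuts after the first base of each site, so after positions 16, 40, 90.
Linear molecule, 3 cuts → 4 fragments:
  1–16 → 16 bp
  17–40 → 24 bp
  41–90 → 50 bp
  91–116 → 26 bp
Sorted largest to smallest: 50, 26, 24, 16 bp.

50, 26, 24, 16 bp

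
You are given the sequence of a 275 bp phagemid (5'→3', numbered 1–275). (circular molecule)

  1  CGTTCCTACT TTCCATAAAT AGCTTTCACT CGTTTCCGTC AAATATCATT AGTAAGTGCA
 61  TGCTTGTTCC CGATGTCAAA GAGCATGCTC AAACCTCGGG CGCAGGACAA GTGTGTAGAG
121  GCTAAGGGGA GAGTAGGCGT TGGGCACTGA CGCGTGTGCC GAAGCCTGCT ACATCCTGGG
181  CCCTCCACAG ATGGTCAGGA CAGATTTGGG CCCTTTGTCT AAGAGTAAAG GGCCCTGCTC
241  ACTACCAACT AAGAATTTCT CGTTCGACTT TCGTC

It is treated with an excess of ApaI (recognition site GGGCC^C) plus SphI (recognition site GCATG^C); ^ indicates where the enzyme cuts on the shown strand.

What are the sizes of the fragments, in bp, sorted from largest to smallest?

103, 95, 30, 25, 22 bp

ApaI sites (GGGCCC) start at positions 178, 208, 230.
ApaI cuts after base 5 of each site (before the last base), so after positions 182, 212, 234.
SphI sites (GCATGC) start at positions 58, 83.
SphI cuts after base 5 of each site (before the last base), so after positions 62, 87.
Combined cut positions: 62, 87, 182, 212, 234.
Circular molecule, 5 cuts → 5 fragments:
  63–87 → 25 bp
  88–182 → 95 bp
  183–212 → 30 bp
  213–234 → 22 bp
  235–275 then 1–62 → 41 + 62 = 103 bp
Sorted largest to smallest: 103, 95, 30, 25, 22 bp.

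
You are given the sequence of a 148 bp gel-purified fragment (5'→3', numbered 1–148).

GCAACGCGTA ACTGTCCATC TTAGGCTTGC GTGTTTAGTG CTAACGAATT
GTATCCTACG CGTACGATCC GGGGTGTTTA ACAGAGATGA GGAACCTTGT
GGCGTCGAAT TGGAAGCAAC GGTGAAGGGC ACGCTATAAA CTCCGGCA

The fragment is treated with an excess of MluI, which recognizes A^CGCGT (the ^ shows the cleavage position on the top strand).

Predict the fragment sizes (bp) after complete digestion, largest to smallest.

90, 54, 4 bp

MluI sites (ACGCGT) start at positions 4, 58.
MluI cuts after the first base of each site, so after positions 4, 58.
Linear molecule, 2 cuts → 3 fragments:
  1–4 → 4 bp
  5–58 → 54 bp
  59–148 → 90 bp
Sorted largest to smallest: 90, 54, 4 bp.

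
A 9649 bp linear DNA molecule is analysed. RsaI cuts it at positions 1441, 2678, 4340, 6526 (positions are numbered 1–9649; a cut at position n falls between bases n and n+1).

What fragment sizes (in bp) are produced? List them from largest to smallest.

3123, 2186, 1662, 1441, 1237 bp

Linear molecule, 4 cuts → 5 fragments:
  1441 − 0 = 1441 bp
  2678 − 1441 = 1237 bp
  4340 − 2678 = 1662 bp
  6526 − 4340 = 2186 bp
  9649 − 6526 = 3123 bp
Sorted largest to smallest: 3123, 2186, 1662, 1441, 1237 bp.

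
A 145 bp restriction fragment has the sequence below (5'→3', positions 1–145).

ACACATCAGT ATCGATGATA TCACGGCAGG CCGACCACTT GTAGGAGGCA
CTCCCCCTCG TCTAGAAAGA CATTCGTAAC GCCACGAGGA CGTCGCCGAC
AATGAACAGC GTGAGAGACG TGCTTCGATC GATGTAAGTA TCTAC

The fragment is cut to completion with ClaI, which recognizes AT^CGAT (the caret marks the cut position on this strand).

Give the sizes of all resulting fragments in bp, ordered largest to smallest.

117, 16, 12 bp

ClaI sites (ATCGAT) start at positions 11, 128.
ClaI cuts after base 2 of each site, so after positions 12, 129.
Linear molecule, 2 cuts → 3 fragments:
  1–12 → 12 bp
  13–129 → 117 bp
  130–145 → 16 bp
Sorted largest to smallest: 117, 16, 12 bp.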